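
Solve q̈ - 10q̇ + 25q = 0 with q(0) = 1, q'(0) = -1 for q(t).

Characteristic equation r² - 10r + 25 = 0 has discriminant (-10)² - 4·(25) = 0, so r = 5 is a repeated root.
Hence q_h = (C1 + C2*t)*exp(5*t).
Apply the initial conditions: q(0) = C1 = 1 and q'(0) = C2 + 5*C1 = -1. Solving gives C1 = 1, C2 = -6.

q = -6*t*exp(5*t) + exp(5*t)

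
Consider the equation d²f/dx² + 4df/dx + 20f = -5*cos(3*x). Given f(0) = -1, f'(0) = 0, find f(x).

Characteristic equation r² + 4r + 20 = 0 has discriminant (4)² - 4·(20) = -64 < 0, so r = -2 ± 4i.
Hence f_h = C1*cos(4*x)*exp(-2*x) + C2*exp(-2*x)*sin(4*x).
Try f_p = A*cos(3*x) + B*sin(3*x). Substituting and equating the coefficients of cos(3x) and sin(3x) gives A = -11/53, B = -12/53, so f_p = -12*sin(3*x)/53 - 11*cos(3*x)/53.
General solution: f = -12*sin(3*x)/53 - 11*cos(3*x)/53 + C1*cos(4*x)*exp(-2*x) + C2*exp(-2*x)*sin(4*x).
Apply the initial conditions: f(0) = -11/53 + C1 = -1 and f'(0) = -36/53 - 2*C1 + 4*C2 = 0. Solving gives C1 = -42/53, C2 = -12/53.

f = -12*sin(3*x)/53 - 11*cos(3*x)/53 - 42*cos(4*x)*exp(-2*x)/53 - 12*exp(-2*x)*sin(4*x)/53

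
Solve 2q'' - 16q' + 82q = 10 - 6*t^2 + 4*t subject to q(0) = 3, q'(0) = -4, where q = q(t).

Divide through by 2: q'' - 8q' + 41q = 5 - 3*t^2 + 2*t.
Characteristic equation r² - 8r + 41 = 0 has discriminant (-8)² - 4·(41) = -100 < 0, so r = 4 ± 5i.
Hence q_h = C1*cos(5*t)*exp(4*t) + C2*exp(4*t)*sin(5*t).
For the particular solution try q_p = A0 + A1*t + A2*t^2. Substituting and matching coefficients of each power of t gives A0 = 8923/68921, A1 = 34/1681, A2 = -3/41, so q_p = 8923/68921 - 3*t^2/41 + 34*t/1681.
General solution: q = 8923/68921 - 3*t^2/41 + 34*t/1681 + C1*cos(5*t)*exp(4*t) + C2*exp(4*t)*sin(5*t).
Apply the initial conditions: q(0) = 8923/68921 + C1 = 3 and q'(0) = 34/1681 + 4*C1 + 5*C2 = -4. Solving gives C1 = 197840/68921, C2 = -1068438/344605.

q = 8923/68921 - 3*t**2/41 + 34*t/1681 - 1068438*exp(4*t)*sin(5*t)/344605 + 197840*cos(5*t)*exp(4*t)/68921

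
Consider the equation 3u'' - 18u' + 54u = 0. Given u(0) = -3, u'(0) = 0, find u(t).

u = -3*cos(3*t)*exp(3*t) + 3*exp(3*t)*sin(3*t)

Divide through by 3: u'' - 6u' + 18u = 0.
Characteristic equation r² - 6r + 18 = 0 has discriminant (-6)² - 4·(18) = -36 < 0, so r = 3 ± 3i.
Hence u_h = C1*cos(3*t)*exp(3*t) + C2*exp(3*t)*sin(3*t).
Apply the initial conditions: u(0) = C1 = -3 and u'(0) = 3*C1 + 3*C2 = 0. Solving gives C1 = -3, C2 = 3.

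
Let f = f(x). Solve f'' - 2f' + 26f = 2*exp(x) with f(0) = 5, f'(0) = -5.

f = 2*exp(x)/25 - 2*exp(x)*sin(5*x) + 123*cos(5*x)*exp(x)/25

Characteristic equation r² - 2r + 26 = 0 has discriminant (-2)² - 4·(26) = -100 < 0, so r = 1 ± 5i.
Hence f_h = C1*cos(5*x)*exp(x) + C2*exp(x)*sin(5*x).
Try f_p = A*exp(x). Substituting into the equation and dividing by exp(x) gives A = 2/25, so f_p = 2*exp(x)/25.
General solution: f = 2*exp(x)/25 + C1*cos(5*x)*exp(x) + C2*exp(x)*sin(5*x).
Apply the initial conditions: f(0) = 2/25 + C1 = 5 and f'(0) = 2/25 + C1 + 5*C2 = -5. Solving gives C1 = 123/25, C2 = -2.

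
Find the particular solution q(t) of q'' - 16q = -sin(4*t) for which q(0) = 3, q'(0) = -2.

q = sin(4*t)/32 + 79*exp(4*t)/64 + 113*exp(-4*t)/64

Characteristic equation r² - 16 = 0 factors as (r + 4)(r - 4) = 0, so r = -4, 4.
Hence q_h = C1*exp(-4*t) + C2*exp(4*t).
Try q_p = A*cos(4*t) + B*sin(4*t). Substituting and equating the coefficients of cos(4t) and sin(4t) gives A = 0, B = 1/32, so q_p = sin(4*t)/32.
General solution: q = sin(4*t)/32 + C1*exp(-4*t) + C2*exp(4*t).
Apply the initial conditions: q(0) = C1 + C2 = 3 and q'(0) = 1/8 - 4*C1 + 4*C2 = -2. Solving gives C1 = 113/64, C2 = 79/64.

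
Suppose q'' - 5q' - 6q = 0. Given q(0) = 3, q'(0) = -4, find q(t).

q = -exp(6*t)/7 + 22*exp(-t)/7

Characteristic equation r² - 5r - 6 = 0 factors as (r - 6)(r + 1) = 0, so r = 6, -1.
Hence q_h = C1*exp(6*t) + C2*exp(-t).
Apply the initial conditions: q(0) = C1 + C2 = 3 and q'(0) = -C2 + 6*C1 = -4. Solving gives C1 = -1/7, C2 = 22/7.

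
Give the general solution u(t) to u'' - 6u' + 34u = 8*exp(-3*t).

Characteristic equation r² - 6r + 34 = 0 has discriminant (-6)² - 4·(34) = -100 < 0, so r = 3 ± 5i.
Hence u_h = C1*cos(5*t)*exp(3*t) + C2*exp(3*t)*sin(5*t).
Try u_p = A*exp(-3*t). Substituting into the equation and dividing by exp(-3*t) gives A = 8/61, so u_p = 8*exp(-3*t)/61.

u = 8*exp(-3*t)/61 + C1*cos(5*t)*exp(3*t) + C2*exp(3*t)*sin(5*t)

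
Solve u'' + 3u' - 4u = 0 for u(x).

Characteristic equation r² + 3r - 4 = 0 factors as (r + 4)(r - 1) = 0, so r = -4, 1.
Hence u_h = C1*exp(-4*x) + C2*exp(x).

u = C1*exp(-4*x) + C2*exp(x)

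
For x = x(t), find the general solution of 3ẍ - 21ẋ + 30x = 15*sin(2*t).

x = 15*sin(2*t)/116 + 35*cos(2*t)/116 + C1*exp(5*t) + C2*exp(2*t)

Divide through by 3: x'' - 7x' + 10x = 5*sin(2*t).
Characteristic equation r² - 7r + 10 = 0 factors as (r - 5)(r - 2) = 0, so r = 5, 2.
Hence x_h = C1*exp(5*t) + C2*exp(2*t).
Try x_p = A*cos(2*t) + B*sin(2*t). Substituting and equating the coefficients of cos(2t) and sin(2t) gives A = 35/116, B = 15/116, so x_p = 15*sin(2*t)/116 + 35*cos(2*t)/116.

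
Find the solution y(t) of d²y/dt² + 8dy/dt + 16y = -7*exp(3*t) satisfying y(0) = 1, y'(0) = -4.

Characteristic equation r² + 8r + 16 = 0 has discriminant (8)² - 4·(16) = 0, so r = -4 is a repeated root.
Hence y_h = (C1 + C2*t)*exp(-4*t).
Try y_p = A*exp(3*t). Substituting into the equation and dividing by exp(3*t) gives A = -1/7, so y_p = -exp(3*t)/7.
General solution: y = -exp(3*t)/7 + C1*exp(-4*t) + C2*t*exp(-4*t).
Apply the initial conditions: y(0) = -1/7 + C1 = 1 and y'(0) = -3/7 + C2 - 4*C1 = -4. Solving gives C1 = 8/7, C2 = 1.

y = -exp(3*t)/7 + 8*exp(-4*t)/7 + t*exp(-4*t)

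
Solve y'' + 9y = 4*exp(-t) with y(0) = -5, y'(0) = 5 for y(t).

Characteristic equation r² + 9 = 0 has discriminant (0)² - 4·(9) = -36 < 0, so r = ± 3i.
Hence y_h = C1*cos(3*t) + C2*sin(3*t).
Try y_p = A*exp(-t). Substituting into the equation and dividing by exp(-t) gives A = 2/5, so y_p = 2*exp(-t)/5.
General solution: y = 2*exp(-t)/5 + C1*cos(3*t) + C2*sin(3*t).
Apply the initial conditions: y(0) = 2/5 + C1 = -5 and y'(0) = -2/5 + 3*C2 = 5. Solving gives C1 = -27/5, C2 = 9/5.

y = -27*cos(3*t)/5 + 2*exp(-t)/5 + 9*sin(3*t)/5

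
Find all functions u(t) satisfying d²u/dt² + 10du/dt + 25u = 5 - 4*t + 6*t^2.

u = 201/625 - 44*t/125 + 6*t**2/25 + C1*exp(-5*t) + C2*t*exp(-5*t)

Characteristic equation r² + 10r + 25 = 0 has discriminant (10)² - 4·(25) = 0, so r = -5 is a repeated root.
Hence u_h = (C1 + C2*t)*exp(-5*t).
For the particular solution try u_p = A0 + A1*t + A2*t^2. Substituting and matching coefficients of each power of t gives A0 = 201/625, A1 = -44/125, A2 = 6/25, so u_p = 201/625 - 44*t/125 + 6*t^2/25.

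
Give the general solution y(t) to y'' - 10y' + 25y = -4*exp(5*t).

y = C1*exp(5*t) - 2*t**2*exp(5*t) + C2*t*exp(5*t)

Characteristic equation r² - 10r + 25 = 0 has discriminant (-10)² - 4·(25) = 0, so r = 5 is a repeated root.
Hence y_h = (C1 + C2*t)*exp(5*t).
Since exp(5*t) solves the homogeneous equation (r = 5 is a root of multiplicity 2), multiply the trial by t^2. Try y_p = A*t^2*exp(5*t). Substituting into the equation and dividing by exp(5*t) gives A = -2, so y_p = -2*t^2*exp(5*t).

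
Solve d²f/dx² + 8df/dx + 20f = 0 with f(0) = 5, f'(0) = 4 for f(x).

f = 5*cos(2*x)*exp(-4*x) + 12*exp(-4*x)*sin(2*x)

Characteristic equation r² + 8r + 20 = 0 has discriminant (8)² - 4·(20) = -16 < 0, so r = -4 ± 2i.
Hence f_h = C1*cos(2*x)*exp(-4*x) + C2*exp(-4*x)*sin(2*x).
Apply the initial conditions: f(0) = C1 = 5 and f'(0) = -4*C1 + 2*C2 = 4. Solving gives C1 = 5, C2 = 12.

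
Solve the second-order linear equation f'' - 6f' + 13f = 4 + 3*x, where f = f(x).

f = 70/169 + 3*x/13 + C1*cos(2*x)*exp(3*x) + C2*exp(3*x)*sin(2*x)

Characteristic equation r² - 6r + 13 = 0 has discriminant (-6)² - 4·(13) = -16 < 0, so r = 3 ± 2i.
Hence f_h = C1*cos(2*x)*exp(3*x) + C2*exp(3*x)*sin(2*x).
For the particular solution try f_p = A0 + A1*x. Substituting and matching coefficients of each power of x gives A0 = 70/169, A1 = 3/13, so f_p = 70/169 + 3*x/13.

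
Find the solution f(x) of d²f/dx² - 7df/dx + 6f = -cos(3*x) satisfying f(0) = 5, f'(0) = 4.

Characteristic equation r² - 7r + 6 = 0 factors as (r - 1)(r - 6) = 0, so r = 1, 6.
Hence f_h = C1*exp(x) + C2*exp(6*x).
Try f_p = A*cos(3*x) + B*sin(3*x). Substituting and equating the coefficients of cos(3x) and sin(3x) gives A = 1/150, B = 7/150, so f_p = cos(3*x)/150 + 7*sin(3*x)/150.
General solution: f = cos(3*x)/150 + 7*sin(3*x)/150 + C1*exp(x) + C2*exp(6*x).
Apply the initial conditions: f(0) = 1/150 + C1 + C2 = 5 and f'(0) = 7/50 + C1 + 6*C2 = 4. Solving gives C1 = 261/50, C2 = -17/75.

f = -17*exp(6*x)/75 + cos(3*x)/150 + 7*sin(3*x)/150 + 261*exp(x)/50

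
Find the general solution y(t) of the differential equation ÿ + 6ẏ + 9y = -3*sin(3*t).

Characteristic equation r² + 6r + 9 = 0 has discriminant (6)² - 4·(9) = 0, so r = -3 is a repeated root.
Hence y_h = (C1 + C2*t)*exp(-3*t).
Try y_p = A*cos(3*t) + B*sin(3*t). Substituting and equating the coefficients of cos(3t) and sin(3t) gives A = 1/6, B = 0, so y_p = cos(3*t)/6.

y = cos(3*t)/6 + C1*exp(-3*t) + C2*t*exp(-3*t)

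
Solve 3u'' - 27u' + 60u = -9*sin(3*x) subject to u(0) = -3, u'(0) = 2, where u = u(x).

u = -416*exp(4*x)/25 - 81*cos(3*x)/850 - 33*sin(3*x)/850 + 467*exp(5*x)/34

Divide through by 3: u'' - 9u' + 20u = -3*sin(3*x).
Characteristic equation r² - 9r + 20 = 0 factors as (r - 5)(r - 4) = 0, so r = 5, 4.
Hence u_h = C1*exp(5*x) + C2*exp(4*x).
Try u_p = A*cos(3*x) + B*sin(3*x). Substituting and equating the coefficients of cos(3x) and sin(3x) gives A = -81/850, B = -33/850, so u_p = -81*cos(3*x)/850 - 33*sin(3*x)/850.
General solution: u = -81*cos(3*x)/850 - 33*sin(3*x)/850 + C1*exp(5*x) + C2*exp(4*x).
Apply the initial conditions: u(0) = -81/850 + C1 + C2 = -3 and u'(0) = -99/850 + 4*C2 + 5*C1 = 2. Solving gives C1 = 467/34, C2 = -416/25.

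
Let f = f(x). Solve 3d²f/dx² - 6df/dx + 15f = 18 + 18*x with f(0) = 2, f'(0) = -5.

f = 42/25 + 6*x/5 - 163*exp(x)*sin(2*x)/50 + 8*cos(2*x)*exp(x)/25

Divide through by 3: f'' - 2f' + 5f = 6 + 6*x.
Characteristic equation r² - 2r + 5 = 0 has discriminant (-2)² - 4·(5) = -16 < 0, so r = 1 ± 2i.
Hence f_h = C1*cos(2*x)*exp(x) + C2*exp(x)*sin(2*x).
For the particular solution try f_p = A0 + A1*x. Substituting and matching coefficients of each power of x gives A0 = 42/25, A1 = 6/5, so f_p = 42/25 + 6*x/5.
General solution: f = 42/25 + 6*x/5 + C1*cos(2*x)*exp(x) + C2*exp(x)*sin(2*x).
Apply the initial conditions: f(0) = 42/25 + C1 = 2 and f'(0) = 6/5 + C1 + 2*C2 = -5. Solving gives C1 = 8/25, C2 = -163/50.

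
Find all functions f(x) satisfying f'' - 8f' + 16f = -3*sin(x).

f = -45*sin(x)/289 - 24*cos(x)/289 + C1*exp(4*x) + C2*x*exp(4*x)

Characteristic equation r² - 8r + 16 = 0 has discriminant (-8)² - 4·(16) = 0, so r = 4 is a repeated root.
Hence f_h = (C1 + C2*x)*exp(4*x).
Try f_p = A*cos(x) + B*sin(x). Substituting and equating the coefficients of cos(x) and sin(x) gives A = -24/289, B = -45/289, so f_p = -45*sin(x)/289 - 24*cos(x)/289.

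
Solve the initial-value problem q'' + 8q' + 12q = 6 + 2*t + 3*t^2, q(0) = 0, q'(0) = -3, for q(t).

Characteristic equation r² + 8r + 12 = 0 factors as (r + 6)(r + 2) = 0, so r = -6, -2.
Hence q_h = C1*exp(-6*t) + C2*exp(-2*t).
For the particular solution try q_p = A0 + A1*t + A2*t^2. Substituting and matching coefficients of each power of t gives A0 = 41/72, A1 = -1/6, A2 = 1/4, so q_p = 41/72 - t/6 + t^2/4.
General solution: q = 41/72 - t/6 + t^2/4 + C1*exp(-6*t) + C2*exp(-2*t).
Apply the initial conditions: q(0) = 41/72 + C1 + C2 = 0 and q'(0) = -1/6 - 6*C1 - 2*C2 = -3. Solving gives C1 = 143/144, C2 = -25/16.

q = 41/72 - 25*exp(-2*t)/16 - t/6 + t**2/4 + 143*exp(-6*t)/144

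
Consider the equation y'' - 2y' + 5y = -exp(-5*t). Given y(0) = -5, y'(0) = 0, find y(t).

y = -exp(-5*t)/40 - 199*cos(2*t)*exp(t)/40 + 97*exp(t)*sin(2*t)/40

Characteristic equation r² - 2r + 5 = 0 has discriminant (-2)² - 4·(5) = -16 < 0, so r = 1 ± 2i.
Hence y_h = C1*cos(2*t)*exp(t) + C2*exp(t)*sin(2*t).
Try y_p = A*exp(-5*t). Substituting into the equation and dividing by exp(-5*t) gives A = -1/40, so y_p = -exp(-5*t)/40.
General solution: y = -exp(-5*t)/40 + C1*cos(2*t)*exp(t) + C2*exp(t)*sin(2*t).
Apply the initial conditions: y(0) = -1/40 + C1 = -5 and y'(0) = 1/8 + C1 + 2*C2 = 0. Solving gives C1 = -199/40, C2 = 97/40.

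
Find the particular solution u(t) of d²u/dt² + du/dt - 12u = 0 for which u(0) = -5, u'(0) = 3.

u = -18*exp(-4*t)/7 - 17*exp(3*t)/7

Characteristic equation r² + r - 12 = 0 factors as (r - 3)(r + 4) = 0, so r = 3, -4.
Hence u_h = C1*exp(3*t) + C2*exp(-4*t).
Apply the initial conditions: u(0) = C1 + C2 = -5 and u'(0) = -4*C2 + 3*C1 = 3. Solving gives C1 = -17/7, C2 = -18/7.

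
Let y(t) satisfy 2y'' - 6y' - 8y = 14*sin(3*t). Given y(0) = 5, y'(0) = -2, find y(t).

Divide through by 2: y'' - 3y' - 4y = 7*sin(3*t).
Characteristic equation r² - 3r - 4 = 0 factors as (r - 4)(r + 1) = 0, so r = 4, -1.
Hence y_h = C1*exp(4*t) + C2*exp(-t).
Try y_p = A*cos(3*t) + B*sin(3*t). Substituting and equating the coefficients of cos(3t) and sin(3t) gives A = 63/250, B = -91/250, so y_p = -91*sin(3*t)/250 + 63*cos(3*t)/250.
General solution: y = -91*sin(3*t)/250 + 63*cos(3*t)/250 + C1*exp(4*t) + C2*exp(-t).
Apply the initial conditions: y(0) = 63/250 + C1 + C2 = 5 and y'(0) = -273/250 - C2 + 4*C1 = -2. Solving gives C1 = 96/125, C2 = 199/50.

y = -91*sin(3*t)/250 + 63*cos(3*t)/250 + 96*exp(4*t)/125 + 199*exp(-t)/50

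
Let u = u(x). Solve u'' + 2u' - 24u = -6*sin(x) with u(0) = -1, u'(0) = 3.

Characteristic equation r² + 2r - 24 = 0 factors as (r + 6)(r - 4) = 0, so r = -6, 4.
Hence u_h = C1*exp(-6*x) + C2*exp(4*x).
Try u_p = A*cos(x) + B*sin(x). Substituting and equating the coefficients of cos(x) and sin(x) gives A = 12/629, B = 150/629, so u_p = 12*cos(x)/629 + 150*sin(x)/629.
General solution: u = 12*cos(x)/629 + 150*sin(x)/629 + C1*exp(-6*x) + C2*exp(4*x).
Apply the initial conditions: u(0) = 12/629 + C1 + C2 = -1 and u'(0) = 150/629 - 6*C1 + 4*C2 = 3. Solving gives C1 = -253/370, C2 = -57/170.

u = -253*exp(-6*x)/370 - 57*exp(4*x)/170 + 12*cos(x)/629 + 150*sin(x)/629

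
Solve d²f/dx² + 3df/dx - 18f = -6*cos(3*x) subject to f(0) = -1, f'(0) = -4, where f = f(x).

Characteristic equation r² + 3r - 18 = 0 factors as (r - 3)(r + 6) = 0, so r = 3, -6.
Hence f_h = C1*exp(3*x) + C2*exp(-6*x).
Try f_p = A*cos(3*x) + B*sin(3*x). Substituting and equating the coefficients of cos(3x) and sin(3x) gives A = 1/5, B = -1/15, so f_p = -sin(3*x)/15 + cos(3*x)/5.
General solution: f = -sin(3*x)/15 + cos(3*x)/5 + C1*exp(3*x) + C2*exp(-6*x).
Apply the initial conditions: f(0) = 1/5 + C1 + C2 = -1 and f'(0) = -1/5 - 6*C2 + 3*C1 = -4. Solving gives C1 = -11/9, C2 = 1/45.

f = -11*exp(3*x)/9 - sin(3*x)/15 + cos(3*x)/5 + exp(-6*x)/45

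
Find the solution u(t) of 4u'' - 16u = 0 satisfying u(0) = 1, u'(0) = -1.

Divide through by 4: u'' - 4u = 0.
Characteristic equation r² - 4 = 0 factors as (r - 2)(r + 2) = 0, so r = 2, -2.
Hence u_h = C1*exp(2*t) + C2*exp(-2*t).
Apply the initial conditions: u(0) = C1 + C2 = 1 and u'(0) = -2*C2 + 2*C1 = -1. Solving gives C1 = 1/4, C2 = 3/4.

u = exp(2*t)/4 + 3*exp(-2*t)/4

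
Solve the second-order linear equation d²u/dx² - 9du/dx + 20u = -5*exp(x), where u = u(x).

Characteristic equation r² - 9r + 20 = 0 factors as (r - 4)(r - 5) = 0, so r = 4, 5.
Hence u_h = C1*exp(4*x) + C2*exp(5*x).
Try u_p = A*exp(x). Substituting into the equation and dividing by exp(x) gives A = -5/12, so u_p = -5*exp(x)/12.

u = -5*exp(x)/12 + C1*exp(4*x) + C2*exp(5*x)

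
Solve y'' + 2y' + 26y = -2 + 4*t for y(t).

y = -15/169 + 2*t/13 + C1*cos(5*t)*exp(-t) + C2*exp(-t)*sin(5*t)

Characteristic equation r² + 2r + 26 = 0 has discriminant (2)² - 4·(26) = -100 < 0, so r = -1 ± 5i.
Hence y_h = C1*cos(5*t)*exp(-t) + C2*exp(-t)*sin(5*t).
For the particular solution try y_p = A0 + A1*t. Substituting and matching coefficients of each power of t gives A0 = -15/169, A1 = 2/13, so y_p = -15/169 + 2*t/13.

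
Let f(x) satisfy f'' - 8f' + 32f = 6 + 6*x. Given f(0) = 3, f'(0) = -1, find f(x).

f = 15/64 + 3*x/16 - 49*exp(4*x)*sin(4*x)/16 + 177*cos(4*x)*exp(4*x)/64

Characteristic equation r² - 8r + 32 = 0 has discriminant (-8)² - 4·(32) = -64 < 0, so r = 4 ± 4i.
Hence f_h = C1*cos(4*x)*exp(4*x) + C2*exp(4*x)*sin(4*x).
For the particular solution try f_p = A0 + A1*x. Substituting and matching coefficients of each power of x gives A0 = 15/64, A1 = 3/16, so f_p = 15/64 + 3*x/16.
General solution: f = 15/64 + 3*x/16 + C1*cos(4*x)*exp(4*x) + C2*exp(4*x)*sin(4*x).
Apply the initial conditions: f(0) = 15/64 + C1 = 3 and f'(0) = 3/16 + 4*C1 + 4*C2 = -1. Solving gives C1 = 177/64, C2 = -49/16.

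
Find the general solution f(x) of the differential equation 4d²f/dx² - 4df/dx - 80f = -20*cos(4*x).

Divide through by 4: f'' - f' - 20f = -5*cos(4*x).
Characteristic equation r² - r - 20 = 0 factors as (r + 4)(r - 5) = 0, so r = -4, 5.
Hence f_h = C1*exp(-4*x) + C2*exp(5*x).
Try f_p = A*cos(4*x) + B*sin(4*x). Substituting and equating the coefficients of cos(4x) and sin(4x) gives A = 45/328, B = 5/328, so f_p = 5*sin(4*x)/328 + 45*cos(4*x)/328.

f = 5*sin(4*x)/328 + 45*cos(4*x)/328 + C1*exp(-4*x) + C2*exp(5*x)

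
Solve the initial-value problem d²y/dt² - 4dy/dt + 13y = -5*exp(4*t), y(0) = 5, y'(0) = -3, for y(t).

Characteristic equation r² - 4r + 13 = 0 has discriminant (-4)² - 4·(13) = -36 < 0, so r = 2 ± 3i.
Hence y_h = C1*cos(3*t)*exp(2*t) + C2*exp(2*t)*sin(3*t).
Try y_p = A*exp(4*t). Substituting into the equation and dividing by exp(4*t) gives A = -5/13, so y_p = -5*exp(4*t)/13.
General solution: y = -5*exp(4*t)/13 + C1*cos(3*t)*exp(2*t) + C2*exp(2*t)*sin(3*t).
Apply the initial conditions: y(0) = -5/13 + C1 = 5 and y'(0) = -20/13 + 2*C1 + 3*C2 = -3. Solving gives C1 = 70/13, C2 = -53/13.

y = -5*exp(4*t)/13 - 53*exp(2*t)*sin(3*t)/13 + 70*cos(3*t)*exp(2*t)/13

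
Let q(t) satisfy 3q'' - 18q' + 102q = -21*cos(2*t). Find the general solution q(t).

Divide through by 3: q'' - 6q' + 34q = -7*cos(2*t).
Characteristic equation r² - 6r + 34 = 0 has discriminant (-6)² - 4·(34) = -100 < 0, so r = 3 ± 5i.
Hence q_h = C1*cos(5*t)*exp(3*t) + C2*exp(3*t)*sin(5*t).
Try q_p = A*cos(2*t) + B*sin(2*t). Substituting and equating the coefficients of cos(2t) and sin(2t) gives A = -35/174, B = 7/87, so q_p = -35*cos(2*t)/174 + 7*sin(2*t)/87.

q = -35*cos(2*t)/174 + 7*sin(2*t)/87 + C1*cos(5*t)*exp(3*t) + C2*exp(3*t)*sin(5*t)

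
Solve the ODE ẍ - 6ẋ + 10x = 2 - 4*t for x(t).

Characteristic equation r² - 6r + 10 = 0 has discriminant (-6)² - 4·(10) = -4 < 0, so r = 3 ± i.
Hence x_h = C1*cos(t)*exp(3*t) + C2*exp(3*t)*sin(t).
For the particular solution try x_p = A0 + A1*t. Substituting and matching coefficients of each power of t gives A0 = -1/25, A1 = -2/5, so x_p = -1/25 - 2*t/5.

x = -1/25 - 2*t/5 + C1*cos(t)*exp(3*t) + C2*exp(3*t)*sin(t)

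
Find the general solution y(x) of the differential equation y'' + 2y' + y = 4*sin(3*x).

y = -8*sin(3*x)/25 - 6*cos(3*x)/25 + C1*exp(-x) + C2*x*exp(-x)

Characteristic equation r² + 2r + 1 = 0 has discriminant (2)² - 4·(1) = 0, so r = -1 is a repeated root.
Hence y_h = (C1 + C2*x)*exp(-x).
Try y_p = A*cos(3*x) + B*sin(3*x). Substituting and equating the coefficients of cos(3x) and sin(3x) gives A = -6/25, B = -8/25, so y_p = -8*sin(3*x)/25 - 6*cos(3*x)/25.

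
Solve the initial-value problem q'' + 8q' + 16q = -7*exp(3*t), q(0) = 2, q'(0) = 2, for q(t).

Characteristic equation r² + 8r + 16 = 0 has discriminant (8)² - 4·(16) = 0, so r = -4 is a repeated root.
Hence q_h = (C1 + C2*t)*exp(-4*t).
Try q_p = A*exp(3*t). Substituting into the equation and dividing by exp(3*t) gives A = -1/7, so q_p = -exp(3*t)/7.
General solution: q = -exp(3*t)/7 + C1*exp(-4*t) + C2*t*exp(-4*t).
Apply the initial conditions: q(0) = -1/7 + C1 = 2 and q'(0) = -3/7 + C2 - 4*C1 = 2. Solving gives C1 = 15/7, C2 = 11.

q = -exp(3*t)/7 + 15*exp(-4*t)/7 + 11*t*exp(-4*t)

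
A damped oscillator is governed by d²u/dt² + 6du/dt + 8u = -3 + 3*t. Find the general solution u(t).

u = -21/32 + 3*t/8 + C1*exp(-2*t) + C2*exp(-4*t)

Characteristic equation r² + 6r + 8 = 0 factors as (r + 2)(r + 4) = 0, so r = -2, -4.
Hence u_h = C1*exp(-2*t) + C2*exp(-4*t).
For the particular solution try u_p = A0 + A1*t. Substituting and matching coefficients of each power of t gives A0 = -21/32, A1 = 3/8, so u_p = -21/32 + 3*t/8.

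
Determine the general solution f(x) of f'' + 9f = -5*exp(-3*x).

Characteristic equation r² + 9 = 0 has discriminant (0)² - 4·(9) = -36 < 0, so r = ± 3i.
Hence f_h = C1*cos(3*x) + C2*sin(3*x).
Try f_p = A*exp(-3*x). Substituting into the equation and dividing by exp(-3*x) gives A = -5/18, so f_p = -5*exp(-3*x)/18.

f = -5*exp(-3*x)/18 + C1*cos(3*x) + C2*sin(3*x)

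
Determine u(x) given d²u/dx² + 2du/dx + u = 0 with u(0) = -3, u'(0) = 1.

u = -3*exp(-x) - 2*x*exp(-x)

Characteristic equation r² + 2r + 1 = 0 has discriminant (2)² - 4·(1) = 0, so r = -1 is a repeated root.
Hence u_h = (C1 + C2*x)*exp(-x).
Apply the initial conditions: u(0) = C1 = -3 and u'(0) = C2 - C1 = 1. Solving gives C1 = -3, C2 = -2.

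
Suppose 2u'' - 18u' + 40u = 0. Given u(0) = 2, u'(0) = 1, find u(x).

u = -7*exp(5*x) + 9*exp(4*x)

Divide through by 2: u'' - 9u' + 20u = 0.
Characteristic equation r² - 9r + 20 = 0 factors as (r - 4)(r - 5) = 0, so r = 4, 5.
Hence u_h = C1*exp(4*x) + C2*exp(5*x).
Apply the initial conditions: u(0) = C1 + C2 = 2 and u'(0) = 4*C1 + 5*C2 = 1. Solving gives C1 = 9, C2 = -7.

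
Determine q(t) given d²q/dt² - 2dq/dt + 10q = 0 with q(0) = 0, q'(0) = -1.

q = -exp(t)*sin(3*t)/3

Characteristic equation r² - 2r + 10 = 0 has discriminant (-2)² - 4·(10) = -36 < 0, so r = 1 ± 3i.
Hence q_h = C1*cos(3*t)*exp(t) + C2*exp(t)*sin(3*t).
Apply the initial conditions: q(0) = C1 = 0 and q'(0) = C1 + 3*C2 = -1. Solving gives C1 = 0, C2 = -1/3.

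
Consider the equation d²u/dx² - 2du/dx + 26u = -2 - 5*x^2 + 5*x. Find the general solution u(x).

u = -109/2197 - 5*x**2/26 + 55*x/338 + C1*cos(5*x)*exp(x) + C2*exp(x)*sin(5*x)

Characteristic equation r² - 2r + 26 = 0 has discriminant (-2)² - 4·(26) = -100 < 0, so r = 1 ± 5i.
Hence u_h = C1*cos(5*x)*exp(x) + C2*exp(x)*sin(5*x).
For the particular solution try u_p = A0 + A1*x + A2*x^2. Substituting and matching coefficients of each power of x gives A0 = -109/2197, A1 = 55/338, A2 = -5/26, so u_p = -109/2197 - 5*x^2/26 + 55*x/338.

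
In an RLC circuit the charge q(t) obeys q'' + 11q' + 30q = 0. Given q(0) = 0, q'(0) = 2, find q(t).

Characteristic equation r² + 11r + 30 = 0 factors as (r + 5)(r + 6) = 0, so r = -5, -6.
Hence q_h = C1*exp(-5*t) + C2*exp(-6*t).
Apply the initial conditions: q(0) = C1 + C2 = 0 and q'(0) = -6*C2 - 5*C1 = 2. Solving gives C1 = 2, C2 = -2.

q = -2*exp(-6*t) + 2*exp(-5*t)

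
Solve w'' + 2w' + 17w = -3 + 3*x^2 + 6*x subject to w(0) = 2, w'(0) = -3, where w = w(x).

Characteristic equation r² + 2r + 17 = 0 has discriminant (2)² - 4·(17) = -64 < 0, so r = -1 ± 4i.
Hence w_h = C1*cos(4*x)*exp(-x) + C2*exp(-x)*sin(4*x).
For the particular solution try w_p = A0 + A1*x + A2*x^2. Substituting and matching coefficients of each power of x gives A0 = -1149/4913, A1 = 90/289, A2 = 3/17, so w_p = -1149/4913 + 3*x^2/17 + 90*x/289.
General solution: w = -1149/4913 + 3*x^2/17 + 90*x/289 + C1*cos(4*x)*exp(-x) + C2*exp(-x)*sin(4*x).
Apply the initial conditions: w(0) = -1149/4913 + C1 = 2 and w'(0) = 90/289 - C1 + 4*C2 = -3. Solving gives C1 = 10975/4913, C2 = -2647/9826.

w = -1149/4913 + 3*x**2/17 + 90*x/289 - 2647*exp(-x)*sin(4*x)/9826 + 10975*cos(4*x)*exp(-x)/4913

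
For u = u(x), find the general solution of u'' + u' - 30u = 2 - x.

u = -59/900 + x/30 + C1*exp(-6*x) + C2*exp(5*x)

Characteristic equation r² + r - 30 = 0 factors as (r + 6)(r - 5) = 0, so r = -6, 5.
Hence u_h = C1*exp(-6*x) + C2*exp(5*x).
For the particular solution try u_p = A0 + A1*x. Substituting and matching coefficients of each power of x gives A0 = -59/900, A1 = 1/30, so u_p = -59/900 + x/30.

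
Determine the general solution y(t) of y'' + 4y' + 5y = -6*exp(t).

y = -3*exp(t)/5 + C1*cos(t)*exp(-2*t) + C2*exp(-2*t)*sin(t)

Characteristic equation r² + 4r + 5 = 0 has discriminant (4)² - 4·(5) = -4 < 0, so r = -2 ± i.
Hence y_h = C1*cos(t)*exp(-2*t) + C2*exp(-2*t)*sin(t).
Try y_p = A*exp(t). Substituting into the equation and dividing by exp(t) gives A = -3/5, so y_p = -3*exp(t)/5.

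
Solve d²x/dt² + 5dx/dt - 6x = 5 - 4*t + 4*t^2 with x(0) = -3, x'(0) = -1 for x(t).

Characteristic equation r² + 5r - 6 = 0 factors as (r - 1)(r + 6) = 0, so r = 1, -6.
Hence x_h = C1*exp(t) + C2*exp(-6*t).
For the particular solution try x_p = A0 + A1*t + A2*t^2. Substituting and matching coefficients of each power of t gives A0 = -77/54, A1 = -4/9, A2 = -2/3, so x_p = -77/54 - 4*t/9 - 2*t^2/3.
General solution: x = -77/54 - 4*t/9 - 2*t^2/3 + C1*exp(t) + C2*exp(-6*t).
Apply the initial conditions: x(0) = -77/54 + C1 + C2 = -3 and x'(0) = -4/9 + C1 - 6*C2 = -1. Solving gives C1 = -10/7, C2 = -55/378.

x = -77/54 - 55*exp(-6*t)/378 - 10*exp(t)/7 - 4*t/9 - 2*t**2/3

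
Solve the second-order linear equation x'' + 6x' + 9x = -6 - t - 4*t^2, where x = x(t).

x = -8/9 - 4*t**2/9 + 13*t/27 + C1*exp(-3*t) + C2*t*exp(-3*t)

Characteristic equation r² + 6r + 9 = 0 has discriminant (6)² - 4·(9) = 0, so r = -3 is a repeated root.
Hence x_h = (C1 + C2*t)*exp(-3*t).
For the particular solution try x_p = A0 + A1*t + A2*t^2. Substituting and matching coefficients of each power of t gives A0 = -8/9, A1 = 13/27, A2 = -4/9, so x_p = -8/9 - 4*t^2/9 + 13*t/27.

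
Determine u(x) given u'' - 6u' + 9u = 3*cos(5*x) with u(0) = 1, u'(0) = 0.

u = -45*sin(5*x)/578 - 12*cos(5*x)/289 + 301*exp(3*x)/289 - 93*x*exp(3*x)/34

Characteristic equation r² - 6r + 9 = 0 has discriminant (-6)² - 4·(9) = 0, so r = 3 is a repeated root.
Hence u_h = (C1 + C2*x)*exp(3*x).
Try u_p = A*cos(5*x) + B*sin(5*x). Substituting and equating the coefficients of cos(5x) and sin(5x) gives A = -12/289, B = -45/578, so u_p = -45*sin(5*x)/578 - 12*cos(5*x)/289.
General solution: u = -45*sin(5*x)/578 - 12*cos(5*x)/289 + C1*exp(3*x) + C2*x*exp(3*x).
Apply the initial conditions: u(0) = -12/289 + C1 = 1 and u'(0) = -225/578 + C2 + 3*C1 = 0. Solving gives C1 = 301/289, C2 = -93/34.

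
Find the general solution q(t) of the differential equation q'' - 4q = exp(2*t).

q = C1*exp(2*t) + C2*exp(-2*t) + t*exp(2*t)/4

Characteristic equation r² - 4 = 0 factors as (r - 2)(r + 2) = 0, so r = 2, -2.
Hence q_h = C1*exp(2*t) + C2*exp(-2*t).
Since exp(2*t) solves the homogeneous equation (r = 2 is a root of multiplicity 1), multiply the trial by t. Try q_p = A*t*exp(2*t). Substituting into the equation and dividing by exp(2*t) gives A = 1/4, so q_p = t*exp(2*t)/4.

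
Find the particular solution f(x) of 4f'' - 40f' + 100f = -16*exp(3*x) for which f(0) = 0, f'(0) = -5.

f = -exp(3*x) - 7*x*exp(5*x) + exp(5*x)

Divide through by 4: f'' - 10f' + 25f = -4*exp(3*x).
Characteristic equation r² - 10r + 25 = 0 has discriminant (-10)² - 4·(25) = 0, so r = 5 is a repeated root.
Hence f_h = (C1 + C2*x)*exp(5*x).
Try f_p = A*exp(3*x). Substituting into the equation and dividing by exp(3*x) gives A = -1, so f_p = -exp(3*x).
General solution: f = -exp(3*x) + C1*exp(5*x) + C2*x*exp(5*x).
Apply the initial conditions: f(0) = -1 + C1 = 0 and f'(0) = -3 + C2 + 5*C1 = -5. Solving gives C1 = 1, C2 = -7.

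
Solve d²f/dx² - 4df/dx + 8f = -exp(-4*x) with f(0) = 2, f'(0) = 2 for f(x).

Characteristic equation r² - 4r + 8 = 0 has discriminant (-4)² - 4·(8) = -16 < 0, so r = 2 ± 2i.
Hence f_h = C1*cos(2*x)*exp(2*x) + C2*exp(2*x)*sin(2*x).
Try f_p = A*exp(-4*x). Substituting into the equation and dividing by exp(-4*x) gives A = -1/40, so f_p = -exp(-4*x)/40.
General solution: f = -exp(-4*x)/40 + C1*cos(2*x)*exp(2*x) + C2*exp(2*x)*sin(2*x).
Apply the initial conditions: f(0) = -1/40 + C1 = 2 and f'(0) = 1/10 + 2*C1 + 2*C2 = 2. Solving gives C1 = 81/40, C2 = -43/40.

f = -exp(-4*x)/40 - 43*exp(2*x)*sin(2*x)/40 + 81*cos(2*x)*exp(2*x)/40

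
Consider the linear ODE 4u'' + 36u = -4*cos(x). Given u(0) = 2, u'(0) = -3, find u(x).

Divide through by 4: u'' + 9u = -cos(x).
Characteristic equation r² + 9 = 0 has discriminant (0)² - 4·(9) = -36 < 0, so r = ± 3i.
Hence u_h = C1*cos(3*x) + C2*sin(3*x).
Try u_p = A*cos(x) + B*sin(x). Substituting and equating the coefficients of cos(x) and sin(x) gives A = -1/8, B = 0, so u_p = -cos(x)/8.
General solution: u = -cos(x)/8 + C1*cos(3*x) + C2*sin(3*x).
Apply the initial conditions: u(0) = -1/8 + C1 = 2 and u'(0) = 3*C2 = -3. Solving gives C1 = 17/8, C2 = -1.

u = -sin(3*x) - cos(x)/8 + 17*cos(3*x)/8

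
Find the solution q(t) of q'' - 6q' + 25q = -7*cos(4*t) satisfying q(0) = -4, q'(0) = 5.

Characteristic equation r² - 6r + 25 = 0 has discriminant (-6)² - 4·(25) = -64 < 0, so r = 3 ± 4i.
Hence q_h = C1*cos(4*t)*exp(3*t) + C2*exp(3*t)*sin(4*t).
Try q_p = A*cos(4*t) + B*sin(4*t). Substituting and equating the coefficients of cos(4t) and sin(4t) gives A = -7/73, B = 56/219, so q_p = -7*cos(4*t)/73 + 56*sin(4*t)/219.
General solution: q = -7*cos(4*t)/73 + 56*sin(4*t)/219 + C1*cos(4*t)*exp(3*t) + C2*exp(3*t)*sin(4*t).
Apply the initial conditions: q(0) = -7/73 + C1 = -4 and q'(0) = 224/219 + 3*C1 + 4*C2 = 5. Solving gives C1 = -285/73, C2 = 859/219.

q = -7*cos(4*t)/73 + 56*sin(4*t)/219 - 285*cos(4*t)*exp(3*t)/73 + 859*exp(3*t)*sin(4*t)/219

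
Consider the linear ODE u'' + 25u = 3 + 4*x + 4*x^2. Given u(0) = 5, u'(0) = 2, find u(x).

u = 67/625 + 4*x/25 + 4*x**2/25 + 46*sin(5*x)/125 + 3058*cos(5*x)/625

Characteristic equation r² + 25 = 0 has discriminant (0)² - 4·(25) = -100 < 0, so r = ± 5i.
Hence u_h = C1*cos(5*x) + C2*sin(5*x).
For the particular solution try u_p = A0 + A1*x + A2*x^2. Substituting and matching coefficients of each power of x gives A0 = 67/625, A1 = 4/25, A2 = 4/25, so u_p = 67/625 + 4*x/25 + 4*x^2/25.
General solution: u = 67/625 + 4*x/25 + 4*x^2/25 + C1*cos(5*x) + C2*sin(5*x).
Apply the initial conditions: u(0) = 67/625 + C1 = 5 and u'(0) = 4/25 + 5*C2 = 2. Solving gives C1 = 3058/625, C2 = 46/125.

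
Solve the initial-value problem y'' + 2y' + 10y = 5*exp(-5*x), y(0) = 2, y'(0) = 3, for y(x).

Characteristic equation r² + 2r + 10 = 0 has discriminant (2)² - 4·(10) = -36 < 0, so r = -1 ± 3i.
Hence y_h = C1*cos(3*x)*exp(-x) + C2*exp(-x)*sin(3*x).
Try y_p = A*exp(-5*x). Substituting into the equation and dividing by exp(-5*x) gives A = 1/5, so y_p = exp(-5*x)/5.
General solution: y = exp(-5*x)/5 + C1*cos(3*x)*exp(-x) + C2*exp(-x)*sin(3*x).
Apply the initial conditions: y(0) = 1/5 + C1 = 2 and y'(0) = -1 - C1 + 3*C2 = 3. Solving gives C1 = 9/5, C2 = 29/15.

y = exp(-5*x)/5 + 9*cos(3*x)*exp(-x)/5 + 29*exp(-x)*sin(3*x)/15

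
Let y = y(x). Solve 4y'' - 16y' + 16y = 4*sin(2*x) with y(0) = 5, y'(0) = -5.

Divide through by 4: y'' - 4y' + 4y = sin(2*x).
Characteristic equation r² - 4r + 4 = 0 has discriminant (-4)² - 4·(4) = 0, so r = 2 is a repeated root.
Hence y_h = (C1 + C2*x)*exp(2*x).
Try y_p = A*cos(2*x) + B*sin(2*x). Substituting and equating the coefficients of cos(2x) and sin(2x) gives A = 1/8, B = 0, so y_p = cos(2*x)/8.
General solution: y = cos(2*x)/8 + C1*exp(2*x) + C2*x*exp(2*x).
Apply the initial conditions: y(0) = 1/8 + C1 = 5 and y'(0) = C2 + 2*C1 = -5. Solving gives C1 = 39/8, C2 = -59/4.

y = cos(2*x)/8 + 39*exp(2*x)/8 - 59*x*exp(2*x)/4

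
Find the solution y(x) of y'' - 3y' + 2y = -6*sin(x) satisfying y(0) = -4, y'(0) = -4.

y = -exp(x) - 9*cos(x)/5 - 6*exp(2*x)/5 - 3*sin(x)/5

Characteristic equation r² - 3r + 2 = 0 factors as (r - 1)(r - 2) = 0, so r = 1, 2.
Hence y_h = C1*exp(x) + C2*exp(2*x).
Try y_p = A*cos(x) + B*sin(x). Substituting and equating the coefficients of cos(x) and sin(x) gives A = -9/5, B = -3/5, so y_p = -9*cos(x)/5 - 3*sin(x)/5.
General solution: y = -9*cos(x)/5 - 3*sin(x)/5 + C1*exp(x) + C2*exp(2*x).
Apply the initial conditions: y(0) = -9/5 + C1 + C2 = -4 and y'(0) = -3/5 + C1 + 2*C2 = -4. Solving gives C1 = -1, C2 = -6/5.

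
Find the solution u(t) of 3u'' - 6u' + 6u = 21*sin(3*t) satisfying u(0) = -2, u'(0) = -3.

u = -49*sin(3*t)/85 + 42*cos(3*t)/85 - 212*cos(t)*exp(t)/85 + 104*exp(t)*sin(t)/85

Divide through by 3: u'' - 2u' + 2u = 7*sin(3*t).
Characteristic equation r² - 2r + 2 = 0 has discriminant (-2)² - 4·(2) = -4 < 0, so r = 1 ± i.
Hence u_h = C1*cos(t)*exp(t) + C2*exp(t)*sin(t).
Try u_p = A*cos(3*t) + B*sin(3*t). Substituting and equating the coefficients of cos(3t) and sin(3t) gives A = 42/85, B = -49/85, so u_p = -49*sin(3*t)/85 + 42*cos(3*t)/85.
General solution: u = -49*sin(3*t)/85 + 42*cos(3*t)/85 + C1*cos(t)*exp(t) + C2*exp(t)*sin(t).
Apply the initial conditions: u(0) = 42/85 + C1 = -2 and u'(0) = -147/85 + C1 + C2 = -3. Solving gives C1 = -212/85, C2 = 104/85.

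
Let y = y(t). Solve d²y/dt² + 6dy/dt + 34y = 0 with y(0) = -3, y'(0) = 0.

Characteristic equation r² + 6r + 34 = 0 has discriminant (6)² - 4·(34) = -100 < 0, so r = -3 ± 5i.
Hence y_h = C1*cos(5*t)*exp(-3*t) + C2*exp(-3*t)*sin(5*t).
Apply the initial conditions: y(0) = C1 = -3 and y'(0) = -3*C1 + 5*C2 = 0. Solving gives C1 = -3, C2 = -9/5.

y = -3*cos(5*t)*exp(-3*t) - 9*exp(-3*t)*sin(5*t)/5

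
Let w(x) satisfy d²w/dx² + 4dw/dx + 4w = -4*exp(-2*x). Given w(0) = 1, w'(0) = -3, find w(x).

Characteristic equation r² + 4r + 4 = 0 has discriminant (4)² - 4·(4) = 0, so r = -2 is a repeated root.
Hence w_h = (C1 + C2*x)*exp(-2*x).
Since exp(-2*x) solves the homogeneous equation (r = -2 is a root of multiplicity 2), multiply the trial by x^2. Try w_p = A*x^2*exp(-2*x). Substituting into the equation and dividing by exp(-2*x) gives A = -2, so w_p = -2*x^2*exp(-2*x).
General solution: w = C1*exp(-2*x) - 2*x^2*exp(-2*x) + C2*x*exp(-2*x).
Apply the initial conditions: w(0) = C1 = 1 and w'(0) = C2 - 2*C1 = -3. Solving gives C1 = 1, C2 = -1.

w = -x*exp(-2*x) - 2*x**2*exp(-2*x) + exp(-2*x)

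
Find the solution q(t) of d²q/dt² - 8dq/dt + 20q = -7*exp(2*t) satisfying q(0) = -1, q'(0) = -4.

Characteristic equation r² - 8r + 20 = 0 has discriminant (-8)² - 4·(20) = -16 < 0, so r = 4 ± 2i.
Hence q_h = C1*cos(2*t)*exp(4*t) + C2*exp(4*t)*sin(2*t).
Try q_p = A*exp(2*t). Substituting into the equation and dividing by exp(2*t) gives A = -7/8, so q_p = -7*exp(2*t)/8.
General solution: q = -7*exp(2*t)/8 + C1*cos(2*t)*exp(4*t) + C2*exp(4*t)*sin(2*t).
Apply the initial conditions: q(0) = -7/8 + C1 = -1 and q'(0) = -7/4 + 2*C2 + 4*C1 = -4. Solving gives C1 = -1/8, C2 = -7/8.

q = -7*exp(2*t)/8 - 7*exp(4*t)*sin(2*t)/8 - cos(2*t)*exp(4*t)/8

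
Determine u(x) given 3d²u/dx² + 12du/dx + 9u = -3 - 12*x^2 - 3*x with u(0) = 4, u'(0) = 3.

u = -101/27 - 203*exp(-3*x)/54 - 4*x**2/3 + 23*exp(-x)/2 + 29*x/9

Divide through by 3: u'' + 4u' + 3u = -1 - x - 4*x^2.
Characteristic equation r² + 4r + 3 = 0 factors as (r + 1)(r + 3) = 0, so r = -1, -3.
Hence u_h = C1*exp(-x) + C2*exp(-3*x).
For the particular solution try u_p = A0 + A1*x + A2*x^2. Substituting and matching coefficients of each power of x gives A0 = -101/27, A1 = 29/9, A2 = -4/3, so u_p = -101/27 - 4*x^2/3 + 29*x/9.
General solution: u = -101/27 - 4*x^2/3 + 29*x/9 + C1*exp(-x) + C2*exp(-3*x).
Apply the initial conditions: u(0) = -101/27 + C1 + C2 = 4 and u'(0) = 29/9 - C1 - 3*C2 = 3. Solving gives C1 = 23/2, C2 = -203/54.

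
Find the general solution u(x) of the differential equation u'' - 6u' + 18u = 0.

Characteristic equation r² - 6r + 18 = 0 has discriminant (-6)² - 4·(18) = -36 < 0, so r = 3 ± 3i.
Hence u_h = C1*cos(3*x)*exp(3*x) + C2*exp(3*x)*sin(3*x).

u = C1*cos(3*x)*exp(3*x) + C2*exp(3*x)*sin(3*x)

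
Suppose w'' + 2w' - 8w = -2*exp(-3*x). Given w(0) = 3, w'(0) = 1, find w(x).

Characteristic equation r² + 2r - 8 = 0 factors as (r - 2)(r + 4) = 0, so r = 2, -4.
Hence w_h = C1*exp(2*x) + C2*exp(-4*x).
Try w_p = A*exp(-3*x). Substituting into the equation and dividing by exp(-3*x) gives A = 2/5, so w_p = 2*exp(-3*x)/5.
General solution: w = 2*exp(-3*x)/5 + C1*exp(2*x) + C2*exp(-4*x).
Apply the initial conditions: w(0) = 2/5 + C1 + C2 = 3 and w'(0) = -6/5 - 4*C2 + 2*C1 = 1. Solving gives C1 = 21/10, C2 = 1/2.

w = exp(-4*x)/2 + 2*exp(-3*x)/5 + 21*exp(2*x)/10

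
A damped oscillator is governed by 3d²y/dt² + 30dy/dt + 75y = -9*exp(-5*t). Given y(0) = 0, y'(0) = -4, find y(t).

y = -4*t*exp(-5*t) - 3*t**2*exp(-5*t)/2

Divide through by 3: y'' + 10y' + 25y = -3*exp(-5*t).
Characteristic equation r² + 10r + 25 = 0 has discriminant (10)² - 4·(25) = 0, so r = -5 is a repeated root.
Hence y_h = (C1 + C2*t)*exp(-5*t).
Since exp(-5*t) solves the homogeneous equation (r = -5 is a root of multiplicity 2), multiply the trial by t^2. Try y_p = A*t^2*exp(-5*t). Substituting into the equation and dividing by exp(-5*t) gives A = -3/2, so y_p = -3*t^2*exp(-5*t)/2.
General solution: y = C1*exp(-5*t) - 3*t^2*exp(-5*t)/2 + C2*t*exp(-5*t).
Apply the initial conditions: y(0) = C1 = 0 and y'(0) = C2 - 5*C1 = -4. Solving gives C1 = 0, C2 = -4.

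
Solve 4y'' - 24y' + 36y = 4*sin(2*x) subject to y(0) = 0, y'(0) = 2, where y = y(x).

y = -12*exp(3*x)/169 + 5*sin(2*x)/169 + 12*cos(2*x)/169 + 28*x*exp(3*x)/13

Divide through by 4: y'' - 6y' + 9y = sin(2*x).
Characteristic equation r² - 6r + 9 = 0 has discriminant (-6)² - 4·(9) = 0, so r = 3 is a repeated root.
Hence y_h = (C1 + C2*x)*exp(3*x).
Try y_p = A*cos(2*x) + B*sin(2*x). Substituting and equating the coefficients of cos(2x) and sin(2x) gives A = 12/169, B = 5/169, so y_p = 5*sin(2*x)/169 + 12*cos(2*x)/169.
General solution: y = 5*sin(2*x)/169 + 12*cos(2*x)/169 + C1*exp(3*x) + C2*x*exp(3*x).
Apply the initial conditions: y(0) = 12/169 + C1 = 0 and y'(0) = 10/169 + C2 + 3*C1 = 2. Solving gives C1 = -12/169, C2 = 28/13.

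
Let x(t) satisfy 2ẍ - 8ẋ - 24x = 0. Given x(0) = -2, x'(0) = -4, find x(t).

x = -exp(-2*t) - exp(6*t)

Divide through by 2: x'' - 4x' - 12x = 0.
Characteristic equation r² - 4r - 12 = 0 factors as (r - 6)(r + 2) = 0, so r = 6, -2.
Hence x_h = C1*exp(6*t) + C2*exp(-2*t).
Apply the initial conditions: x(0) = C1 + C2 = -2 and x'(0) = -2*C2 + 6*C1 = -4. Solving gives C1 = -1, C2 = -1.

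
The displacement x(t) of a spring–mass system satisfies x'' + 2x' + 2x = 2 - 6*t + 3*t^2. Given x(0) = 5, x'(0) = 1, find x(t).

x = 11/2 - 6*t + 3*t**2/2 - cos(t)*exp(-t)/2 + 13*exp(-t)*sin(t)/2

Characteristic equation r² + 2r + 2 = 0 has discriminant (2)² - 4·(2) = -4 < 0, so r = -1 ± i.
Hence x_h = C1*cos(t)*exp(-t) + C2*exp(-t)*sin(t).
For the particular solution try x_p = A0 + A1*t + A2*t^2. Substituting and matching coefficients of each power of t gives A0 = 11/2, A1 = -6, A2 = 3/2, so x_p = 11/2 - 6*t + 3*t^2/2.
General solution: x = 11/2 - 6*t + 3*t^2/2 + C1*cos(t)*exp(-t) + C2*exp(-t)*sin(t).
Apply the initial conditions: x(0) = 11/2 + C1 = 5 and x'(0) = -6 + C2 - C1 = 1. Solving gives C1 = -1/2, C2 = 13/2.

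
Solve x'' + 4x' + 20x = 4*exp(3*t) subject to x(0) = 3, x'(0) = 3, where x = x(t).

Characteristic equation r² + 4r + 20 = 0 has discriminant (4)² - 4·(20) = -64 < 0, so r = -2 ± 4i.
Hence x_h = C1*cos(4*t)*exp(-2*t) + C2*exp(-2*t)*sin(4*t).
Try x_p = A*exp(3*t). Substituting into the equation and dividing by exp(3*t) gives A = 4/41, so x_p = 4*exp(3*t)/41.
General solution: x = 4*exp(3*t)/41 + C1*cos(4*t)*exp(-2*t) + C2*exp(-2*t)*sin(4*t).
Apply the initial conditions: x(0) = 4/41 + C1 = 3 and x'(0) = 12/41 - 2*C1 + 4*C2 = 3. Solving gives C1 = 119/41, C2 = 349/164.

x = 4*exp(3*t)/41 + 119*cos(4*t)*exp(-2*t)/41 + 349*exp(-2*t)*sin(4*t)/164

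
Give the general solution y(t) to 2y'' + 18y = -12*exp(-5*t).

Divide through by 2: y'' + 9y = -6*exp(-5*t).
Characteristic equation r² + 9 = 0 has discriminant (0)² - 4·(9) = -36 < 0, so r = ± 3i.
Hence y_h = C1*cos(3*t) + C2*sin(3*t).
Try y_p = A*exp(-5*t). Substituting into the equation and dividing by exp(-5*t) gives A = -3/17, so y_p = -3*exp(-5*t)/17.

y = -3*exp(-5*t)/17 + C1*cos(3*t) + C2*sin(3*t)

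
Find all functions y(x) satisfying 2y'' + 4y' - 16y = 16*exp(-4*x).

y = C1*exp(2*x) + C2*exp(-4*x) - 4*x*exp(-4*x)/3

Divide through by 2: y'' + 2y' - 8y = 8*exp(-4*x).
Characteristic equation r² + 2r - 8 = 0 factors as (r - 2)(r + 4) = 0, so r = 2, -4.
Hence y_h = C1*exp(2*x) + C2*exp(-4*x).
Since exp(-4*x) solves the homogeneous equation (r = -4 is a root of multiplicity 1), multiply the trial by x. Try y_p = A*x*exp(-4*x). Substituting into the equation and dividing by exp(-4*x) gives A = -4/3, so y_p = -4*x*exp(-4*x)/3.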